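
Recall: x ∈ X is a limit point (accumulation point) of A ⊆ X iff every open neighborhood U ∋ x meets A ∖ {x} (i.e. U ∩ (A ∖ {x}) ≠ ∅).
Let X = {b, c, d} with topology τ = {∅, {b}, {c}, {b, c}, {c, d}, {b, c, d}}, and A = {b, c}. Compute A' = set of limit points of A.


A' = {d}

For each x ∈ X, list the open sets U ∈ τ with x ∈ U, then check whether U ∩ (A ∖ {x}) ≠ ∅ for every such U.
  x = b: open {b} ∋ x has {b} ∩ (A ∖ {b}) = ∅, so x is NOT a limit point.
  x = c: open {c} ∋ x has {c} ∩ (A ∖ {c}) = ∅, so x is NOT a limit point.
  x = d: opens ∋ x are {c, d}, {b, c, d}; each meets A ∖ {d}, so x IS a limit point.
Collecting: A' = {d}.


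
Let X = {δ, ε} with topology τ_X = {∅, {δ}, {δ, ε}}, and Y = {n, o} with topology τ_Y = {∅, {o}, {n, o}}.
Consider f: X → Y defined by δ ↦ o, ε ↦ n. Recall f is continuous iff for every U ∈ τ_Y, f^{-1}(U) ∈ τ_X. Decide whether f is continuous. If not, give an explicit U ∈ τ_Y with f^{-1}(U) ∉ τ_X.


f IS continuous.

Compute f^{-1}(U) for each U ∈ τ_Y:
  U = ∅: f^{-1}(U) = ∅ ∈ τ_X ✓.
  U = {o}: f^{-1}(U) = {δ} ∈ τ_X ✓.
  U = {n, o}: f^{-1}(U) = {δ, ε} ∈ τ_X ✓.
Every preimage lies in τ_X, so f IS continuous.


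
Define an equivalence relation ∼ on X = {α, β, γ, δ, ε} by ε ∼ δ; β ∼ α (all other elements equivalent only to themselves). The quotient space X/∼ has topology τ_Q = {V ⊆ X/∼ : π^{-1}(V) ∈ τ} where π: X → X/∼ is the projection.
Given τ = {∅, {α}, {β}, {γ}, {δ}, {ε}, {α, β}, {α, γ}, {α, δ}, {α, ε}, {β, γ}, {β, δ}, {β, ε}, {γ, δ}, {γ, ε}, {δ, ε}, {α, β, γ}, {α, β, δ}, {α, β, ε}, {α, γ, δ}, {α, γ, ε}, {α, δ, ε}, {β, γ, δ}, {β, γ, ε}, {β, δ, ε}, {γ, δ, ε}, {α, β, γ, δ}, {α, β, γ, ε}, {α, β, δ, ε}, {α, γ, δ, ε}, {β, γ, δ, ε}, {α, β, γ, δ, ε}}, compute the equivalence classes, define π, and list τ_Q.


X/∼ = {[α=β], [γ], [δ=ε]}; |τ_Q| = 8.

Equivalence classes: [α=β], [γ], [δ=ε].
Quotient map π: X → X/∼ sends α ↦ [α=β], β ↦ [α=β], γ ↦ [γ], δ ↦ [δ=ε], ε ↦ [δ=ε].
For each subset V ⊆ X/∼, compute π^{-1}(V) ⊆ X and check whether π^{-1}(V) ∈ τ. V is open in τ_Q iff π^{-1}(V) ∈ τ.
  V = {}: π^{-1}(V) = ∅ ∈ τ ✓.
  V = {[α=β]}: π^{-1}(V) = {α, β} ∈ τ ✓.
  V = {[γ]}: π^{-1}(V) = {γ} ∈ τ ✓.
  V = {[α=β], [γ]}: π^{-1}(V) = {α, β, γ} ∈ τ ✓.
  V = {[δ=ε]}: π^{-1}(V) = {δ, ε} ∈ τ ✓.
  V = {[α=β], [δ=ε]}: π^{-1}(V) = {α, β, δ, ε} ∈ τ ✓.
  V = {[γ], [δ=ε]}: π^{-1}(V) = {γ, δ, ε} ∈ τ ✓.
  V = {[α=β], [γ], [δ=ε]}: π^{-1}(V) = {α, β, γ, δ, ε} ∈ τ ✓.
Open sets in the quotient: τ_Q = {{}, {[α=β]}, {[γ]}, {[α=β], [γ]}, {[δ=ε]}, {[α=β], [δ=ε]}, {[γ], [δ=ε]}, {[α=β], [γ], [δ=ε]}} (8 elements).


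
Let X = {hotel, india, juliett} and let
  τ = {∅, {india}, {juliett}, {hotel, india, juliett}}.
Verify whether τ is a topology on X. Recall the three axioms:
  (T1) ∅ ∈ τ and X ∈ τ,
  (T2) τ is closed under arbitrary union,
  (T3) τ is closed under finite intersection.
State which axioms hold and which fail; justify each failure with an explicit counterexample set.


τ is NOT a topology on X.

Axiom (T1): ∅ ∈ τ? Yes; X ∈ τ? Yes.
Axiom (T2/T3): check pairwise unions and intersections of members of τ.
Counterexample for (T2): {india} ∪ {juliett} = {india, juliett} ∉ τ. Therefore τ is NOT a topology.


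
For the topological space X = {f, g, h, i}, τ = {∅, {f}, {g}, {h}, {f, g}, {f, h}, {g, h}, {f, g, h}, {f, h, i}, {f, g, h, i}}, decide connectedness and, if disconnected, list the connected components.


(X, τ) is disconnected; components = [{g}, {f, h, i}].

Find clopen sets (U ∈ τ with X ∖ U ∈ τ):
  U = ∅, X ∖ U = {f, g, h, i} — both open, so U is clopen.
  U = {g}, X ∖ U = {f, h, i} — both open, so U is clopen.
  U = {f, h, i}, X ∖ U = {g} — both open, so U is clopen.
  U = {f, g, h, i}, X ∖ U = ∅ — both open, so U is clopen.
Nontrivial clopen(s) exist: e.g. {g}. So (X, τ) is disconnected.
Compute connected components by grouping points that agree on all clopens:
  component: {g}
  component: {f, h, i}


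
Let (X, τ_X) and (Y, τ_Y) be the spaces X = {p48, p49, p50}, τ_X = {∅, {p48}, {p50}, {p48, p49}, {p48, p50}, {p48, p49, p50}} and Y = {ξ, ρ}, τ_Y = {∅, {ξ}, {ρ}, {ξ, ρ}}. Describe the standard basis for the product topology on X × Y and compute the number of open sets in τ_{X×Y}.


Basis B = {∅ × ∅, {p48} × {ξ}, {p48} × {ρ}, {p50} × {ξ}, {p50} × {ρ}, {p48} × {ξ, ρ}, {p48, p49} × {ξ}, {p48, p50} × {ξ}, {p48, p49} × {ρ}, {p48, p50} × {ρ}, {p50} × {ξ, ρ}, {p48, p49, p50} × {ξ}, {p48, p49, p50} × {ρ}, {p48, p49} × {ξ, ρ}, {p48, p50} × {ξ, ρ}, {p48, p49, p50} × {ξ, ρ}}; |τ_{X×Y}| = 36.

Enumerate products U × V with U ∈ τ_X, V ∈ τ_Y (deduplicated):
  ∅ × ∅ = {} (∅)
  {p48} × {ξ} = {(p48,ξ)}
  {p48} × {ρ} = {(p48,ρ)}
  {p50} × {ξ} = {(p50,ξ)}
  {p50} × {ρ} = {(p50,ρ)}
  {p48} × {ξ, ρ} = {(p48,ξ), (p48,ρ)}
  {p48, p49} × {ξ} = {(p48,ξ), (p49,ξ)}
  {p48, p50} × {ξ} = {(p48,ξ), (p50,ξ)}
  {p48, p49} × {ρ} = {(p48,ρ), (p49,ρ)}
  {p48, p50} × {ρ} = {(p48,ρ), (p50,ρ)}
  {p50} × {ξ, ρ} = {(p50,ξ), (p50,ρ)}
  {p48, p49, p50} × {ξ} = {(p48,ξ), (p49,ξ), (p50,ξ)}
  {p48, p49, p50} × {ρ} = {(p48,ρ), (p49,ρ), (p50,ρ)}
  {p48, p49} × {ξ, ρ} = {(p48,ξ), (p48,ρ), (p49,ξ), (p49,ρ)}
  {p48, p50} × {ξ, ρ} = {(p48,ξ), (p48,ρ), (p50,ξ), (p50,ρ)}
  {p48, p49, p50} × {ξ, ρ} = {(p48,ξ), (p48,ρ), (p49,ξ), (p49,ρ), (p50,ξ), (p50,ρ)}
These 16 distinct sets form the basis B.
Close under arbitrary unions to get τ_{X×Y}; counting gives |τ_{X×Y}| = 36.


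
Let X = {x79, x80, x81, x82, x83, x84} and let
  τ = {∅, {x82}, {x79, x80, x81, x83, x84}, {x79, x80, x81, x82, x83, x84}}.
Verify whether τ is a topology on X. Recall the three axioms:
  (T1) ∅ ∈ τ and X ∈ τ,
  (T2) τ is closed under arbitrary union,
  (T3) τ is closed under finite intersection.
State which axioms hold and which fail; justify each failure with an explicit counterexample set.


τ IS a topology on X.

Axiom (T1): ∅ ∈ τ? Yes; X ∈ τ? Yes.
Axiom (T2/T3): check pairwise unions and intersections of members of τ.
All pairwise intersections and unions checked — each lies in τ. Therefore τ satisfies (T1), (T2), (T3): it IS a topology on X.


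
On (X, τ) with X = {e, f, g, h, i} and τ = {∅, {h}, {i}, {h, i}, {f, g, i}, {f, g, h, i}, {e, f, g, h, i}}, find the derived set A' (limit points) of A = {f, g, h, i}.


A' = {e, f, g}

For each x ∈ X, list the open sets U ∈ τ with x ∈ U, then check whether U ∩ (A ∖ {x}) ≠ ∅ for every such U.
  x = e: opens ∋ x are {e, f, g, h, i}; each meets A ∖ {e}, so x IS a limit point.
  x = f: opens ∋ x are {f, g, i}, {f, g, h, i}, {e, f, g, h, i}; each meets A ∖ {f}, so x IS a limit point.
  x = g: opens ∋ x are {f, g, i}, {f, g, h, i}, {e, f, g, h, i}; each meets A ∖ {g}, so x IS a limit point.
  x = h: open {h} ∋ x has {h} ∩ (A ∖ {h}) = ∅, so x is NOT a limit point.
  x = i: open {i} ∋ x has {i} ∩ (A ∖ {i}) = ∅, so x is NOT a limit point.
Collecting: A' = {e, f, g}.


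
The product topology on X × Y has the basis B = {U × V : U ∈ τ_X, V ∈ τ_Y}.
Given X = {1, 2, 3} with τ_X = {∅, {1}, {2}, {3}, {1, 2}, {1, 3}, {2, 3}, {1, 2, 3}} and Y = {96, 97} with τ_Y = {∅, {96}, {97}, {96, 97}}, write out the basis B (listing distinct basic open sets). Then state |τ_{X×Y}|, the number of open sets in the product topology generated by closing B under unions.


Basis B = {∅ × ∅, {1} × {96}, {1} × {97}, {2} × {96}, {2} × {97}, {3} × {96}, {3} × {97}, {1} × {96, 97}, {1, 2} × {96}, {1, 3} × {96}, {1, 2} × {97}, {1, 3} × {97}, {2} × {96, 97}, {2, 3} × {96}, {2, 3} × {97}, {3} × {96, 97}, {1, 2, 3} × {96}, {1, 2, 3} × {97}, {1, 2} × {96, 97}, {1, 3} × {96, 97}, {2, 3} × {96, 97}, {1, 2, 3} × {96, 97}}; |τ_{X×Y}| = 64.

Enumerate products U × V with U ∈ τ_X, V ∈ τ_Y (deduplicated):
  ∅ × ∅ = {} (∅)
  {1} × {96} = {(1,96)}
  {1} × {97} = {(1,97)}
  {2} × {96} = {(2,96)}
  {2} × {97} = {(2,97)}
  {3} × {96} = {(3,96)}
  {3} × {97} = {(3,97)}
  {1} × {96, 97} = {(1,96), (1,97)}
  {1, 2} × {96} = {(1,96), (2,96)}
  {1, 3} × {96} = {(1,96), (3,96)}
  {1, 2} × {97} = {(1,97), (2,97)}
  {1, 3} × {97} = {(1,97), (3,97)}
  {2} × {96, 97} = {(2,96), (2,97)}
  {2, 3} × {96} = {(2,96), (3,96)}
  {2, 3} × {97} = {(2,97), (3,97)}
  {3} × {96, 97} = {(3,96), (3,97)}
  {1, 2, 3} × {96} = {(1,96), (2,96), (3,96)}
  {1, 2, 3} × {97} = {(1,97), (2,97), (3,97)}
  {1, 2} × {96, 97} = {(1,96), (1,97), (2,96), (2,97)}
  {1, 3} × {96, 97} = {(1,96), (1,97), (3,96), (3,97)}
  {2, 3} × {96, 97} = {(2,96), (2,97), (3,96), (3,97)}
  {1, 2, 3} × {96, 97} = {(1,96), (1,97), (2,96), (2,97), (3,96), (3,97)}
These 22 distinct sets form the basis B.
Close under arbitrary unions to get τ_{X×Y}; counting gives |τ_{X×Y}| = 64.


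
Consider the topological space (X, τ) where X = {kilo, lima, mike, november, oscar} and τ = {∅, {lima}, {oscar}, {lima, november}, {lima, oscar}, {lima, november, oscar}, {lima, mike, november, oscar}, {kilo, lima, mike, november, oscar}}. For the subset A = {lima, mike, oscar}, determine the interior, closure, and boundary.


int(A) = {lima, oscar}, cl(A) = {kilo, lima, mike, november, oscar}, ∂A = {kilo, mike, november}.

Closed sets in (X, τ) are complements of opens:
  closed(X, τ) = {∅, {kilo}, {kilo, mike}, {kilo, mike, november}, {kilo, mike, oscar}, {kilo, lima, mike, november}, {kilo, mike, november, oscar}, {kilo, lima, mike, november, oscar}}.
int(A) = ⋃ {U ∈ τ : U ⊆ A}. Opens contained in A: ∅, {lima}, {oscar}, {lima, oscar}.
Taking the union of these: int(A) = {lima, oscar}.
cl(A) = ⋂ {C closed : A ⊆ C}. Closed sets containing A: {kilo, lima, mike, november, oscar}.
Intersecting these: cl(A) = {kilo, lima, mike, november, oscar}.
∂A = cl(A) ∖ int(A) = {kilo, lima, mike, november, oscar} ∖ {lima, oscar} = {kilo, mike, november}.


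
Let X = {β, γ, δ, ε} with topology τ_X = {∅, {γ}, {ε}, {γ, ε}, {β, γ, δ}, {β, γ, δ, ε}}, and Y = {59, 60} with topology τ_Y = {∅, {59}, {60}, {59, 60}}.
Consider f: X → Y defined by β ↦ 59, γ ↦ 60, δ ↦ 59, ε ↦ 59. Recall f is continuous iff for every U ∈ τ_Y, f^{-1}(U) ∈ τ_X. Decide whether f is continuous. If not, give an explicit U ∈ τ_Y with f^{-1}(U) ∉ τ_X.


f is NOT continuous.

Compute f^{-1}(U) for each U ∈ τ_Y:
  U = ∅: f^{-1}(U) = ∅ ∈ τ_X ✓.
  U = {59}: f^{-1}(U) = {β, δ, ε} ∉ τ_X ✗.
  U = {60}: f^{-1}(U) = {γ} ∈ τ_X ✓.
  U = {59, 60}: f^{-1}(U) = {β, γ, δ, ε} ∈ τ_X ✓.
Found U = {59} with f^{-1}(U) = {β, δ, ε} not in τ_X. Therefore f is NOT continuous.


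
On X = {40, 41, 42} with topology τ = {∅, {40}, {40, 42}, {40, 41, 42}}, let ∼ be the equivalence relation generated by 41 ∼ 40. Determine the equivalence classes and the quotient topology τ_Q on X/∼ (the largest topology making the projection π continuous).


X/∼ = {[40=41], [42]}; |τ_Q| = 2.

Equivalence classes: [40=41], [42].
Quotient map π: X → X/∼ sends 40 ↦ [40=41], 41 ↦ [40=41], 42 ↦ [42].
For each subset V ⊆ X/∼, compute π^{-1}(V) ⊆ X and check whether π^{-1}(V) ∈ τ. V is open in τ_Q iff π^{-1}(V) ∈ τ.
  V = {}: π^{-1}(V) = ∅ ∈ τ ✓.
  V = {[40=41]}: π^{-1}(V) = {40, 41} ∉ τ ✗.
  V = {[42]}: π^{-1}(V) = {42} ∉ τ ✗.
  V = {[40=41], [42]}: π^{-1}(V) = {40, 41, 42} ∈ τ ✓.
Open sets in the quotient: τ_Q = {{}, {[40=41], [42]}} (2 elements).


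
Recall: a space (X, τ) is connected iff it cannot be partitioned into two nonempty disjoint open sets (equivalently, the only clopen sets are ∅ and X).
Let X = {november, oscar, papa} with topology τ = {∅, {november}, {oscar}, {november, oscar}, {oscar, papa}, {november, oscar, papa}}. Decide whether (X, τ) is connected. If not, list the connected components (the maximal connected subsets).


(X, τ) is disconnected; components = [{november}, {oscar, papa}].

Find clopen sets (U ∈ τ with X ∖ U ∈ τ):
  U = ∅, X ∖ U = {november, oscar, papa} — both open, so U is clopen.
  U = {november}, X ∖ U = {oscar, papa} — both open, so U is clopen.
  U = {oscar, papa}, X ∖ U = {november} — both open, so U is clopen.
  U = {november, oscar, papa}, X ∖ U = ∅ — both open, so U is clopen.
Nontrivial clopen(s) exist: e.g. {oscar, papa}. So (X, τ) is disconnected.
Compute connected components by grouping points that agree on all clopens:
  component: {november}
  component: {oscar, papa}


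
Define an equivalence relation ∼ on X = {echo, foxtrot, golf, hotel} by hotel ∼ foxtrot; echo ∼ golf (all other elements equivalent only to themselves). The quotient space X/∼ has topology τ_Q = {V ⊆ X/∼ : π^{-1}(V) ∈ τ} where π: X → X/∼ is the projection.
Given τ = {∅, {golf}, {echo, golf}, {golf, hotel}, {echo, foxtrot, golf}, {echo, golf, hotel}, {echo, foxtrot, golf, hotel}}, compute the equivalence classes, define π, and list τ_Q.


X/∼ = {[echo=golf], [foxtrot=hotel]}; |τ_Q| = 3.

Equivalence classes: [echo=golf], [foxtrot=hotel].
Quotient map π: X → X/∼ sends echo ↦ [echo=golf], foxtrot ↦ [foxtrot=hotel], golf ↦ [echo=golf], hotel ↦ [foxtrot=hotel].
For each subset V ⊆ X/∼, compute π^{-1}(V) ⊆ X and check whether π^{-1}(V) ∈ τ. V is open in τ_Q iff π^{-1}(V) ∈ τ.
  V = {}: π^{-1}(V) = ∅ ∈ τ ✓.
  V = {[echo=golf]}: π^{-1}(V) = {echo, golf} ∈ τ ✓.
  V = {[foxtrot=hotel]}: π^{-1}(V) = {foxtrot, hotel} ∉ τ ✗.
  V = {[echo=golf], [foxtrot=hotel]}: π^{-1}(V) = {echo, foxtrot, golf, hotel} ∈ τ ✓.
Open sets in the quotient: τ_Q = {{}, {[echo=golf]}, {[echo=golf], [foxtrot=hotel]}} (3 elements).


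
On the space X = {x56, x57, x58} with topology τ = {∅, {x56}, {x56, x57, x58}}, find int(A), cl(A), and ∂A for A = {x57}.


int(A) = ∅, cl(A) = {x57, x58}, ∂A = {x57, x58}.

Closed sets in (X, τ) are complements of opens:
  closed(X, τ) = {∅, {x57, x58}, {x56, x57, x58}}.
int(A) = ⋃ {U ∈ τ : U ⊆ A}. Opens contained in A: ∅.
Taking the union of these: int(A) = ∅.
cl(A) = ⋂ {C closed : A ⊆ C}. Closed sets containing A: {x57, x58}, {x56, x57, x58}.
Intersecting these: cl(A) = {x57, x58}.
∂A = cl(A) ∖ int(A) = {x57, x58} ∖ ∅ = {x57, x58}.


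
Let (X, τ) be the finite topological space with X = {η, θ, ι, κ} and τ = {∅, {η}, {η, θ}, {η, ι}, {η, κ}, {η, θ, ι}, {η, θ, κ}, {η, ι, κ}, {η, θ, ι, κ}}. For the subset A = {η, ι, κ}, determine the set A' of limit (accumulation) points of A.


A' = {θ, ι, κ}

For each x ∈ X, list the open sets U ∈ τ with x ∈ U, then check whether U ∩ (A ∖ {x}) ≠ ∅ for every such U.
  x = η: open {η} ∋ x has {η} ∩ (A ∖ {η}) = ∅, so x is NOT a limit point.
  x = θ: opens ∋ x are {η, θ}, {η, θ, ι}, {η, θ, κ}, {η, θ, ι, κ}; each meets A ∖ {θ}, so x IS a limit point.
  x = ι: opens ∋ x are {η, ι}, {η, θ, ι}, {η, ι, κ}, {η, θ, ι, κ}; each meets A ∖ {ι}, so x IS a limit point.
  x = κ: opens ∋ x are {η, κ}, {η, θ, κ}, {η, ι, κ}, {η, θ, ι, κ}; each meets A ∖ {κ}, so x IS a limit point.
Collecting: A' = {θ, ι, κ}.


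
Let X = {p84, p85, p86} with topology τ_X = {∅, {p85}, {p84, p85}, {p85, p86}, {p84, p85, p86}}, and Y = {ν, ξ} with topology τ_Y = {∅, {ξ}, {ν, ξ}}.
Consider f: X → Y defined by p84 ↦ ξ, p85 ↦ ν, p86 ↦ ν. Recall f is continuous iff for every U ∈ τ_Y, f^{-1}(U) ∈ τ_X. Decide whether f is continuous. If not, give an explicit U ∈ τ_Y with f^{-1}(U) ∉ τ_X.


f is NOT continuous.

Compute f^{-1}(U) for each U ∈ τ_Y:
  U = ∅: f^{-1}(U) = ∅ ∈ τ_X ✓.
  U = {ξ}: f^{-1}(U) = {p84} ∉ τ_X ✗.
  U = {ν, ξ}: f^{-1}(U) = {p84, p85, p86} ∈ τ_X ✓.
Found U = {ξ} with f^{-1}(U) = {p84} not in τ_X. Therefore f is NOT continuous.


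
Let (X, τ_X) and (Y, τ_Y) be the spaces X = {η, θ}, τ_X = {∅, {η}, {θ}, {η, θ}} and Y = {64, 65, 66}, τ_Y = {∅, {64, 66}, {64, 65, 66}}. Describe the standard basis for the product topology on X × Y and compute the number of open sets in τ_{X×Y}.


Basis B = {∅ × ∅, {η} × {64, 66}, {θ} × {64, 66}, {η} × {64, 65, 66}, {θ} × {64, 65, 66}, {η, θ} × {64, 66}, {η, θ} × {64, 65, 66}}; |τ_{X×Y}| = 9.

Enumerate products U × V with U ∈ τ_X, V ∈ τ_Y (deduplicated):
  ∅ × ∅ = {} (∅)
  {η} × {64, 66} = {(η,64), (η,66)}
  {θ} × {64, 66} = {(θ,64), (θ,66)}
  {η} × {64, 65, 66} = {(η,64), (η,65), (η,66)}
  {θ} × {64, 65, 66} = {(θ,64), (θ,65), (θ,66)}
  {η, θ} × {64, 66} = {(η,64), (η,66), (θ,64), (θ,66)}
  {η, θ} × {64, 65, 66} = {(η,64), (η,65), (η,66), (θ,64), (θ,65), (θ,66)}
These 7 distinct sets form the basis B.
Close under arbitrary unions to get τ_{X×Y}; counting gives |τ_{X×Y}| = 9.


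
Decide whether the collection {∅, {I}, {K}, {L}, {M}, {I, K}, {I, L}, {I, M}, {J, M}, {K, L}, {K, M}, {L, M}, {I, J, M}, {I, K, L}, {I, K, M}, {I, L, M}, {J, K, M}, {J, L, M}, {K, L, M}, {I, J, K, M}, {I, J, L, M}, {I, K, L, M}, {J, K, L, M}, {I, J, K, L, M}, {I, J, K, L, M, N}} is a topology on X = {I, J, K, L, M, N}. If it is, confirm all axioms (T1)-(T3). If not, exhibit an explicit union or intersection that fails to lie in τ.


τ IS a topology on X.

Axiom (T1): ∅ ∈ τ? Yes; X ∈ τ? Yes.
Axiom (T2/T3): check pairwise unions and intersections of members of τ.
All pairwise intersections and unions checked — each lies in τ. Therefore τ satisfies (T1), (T2), (T3): it IS a topology on X.


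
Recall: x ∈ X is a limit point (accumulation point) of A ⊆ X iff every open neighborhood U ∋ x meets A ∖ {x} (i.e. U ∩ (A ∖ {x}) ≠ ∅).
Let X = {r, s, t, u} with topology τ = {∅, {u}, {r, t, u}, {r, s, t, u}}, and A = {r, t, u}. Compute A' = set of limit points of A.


A' = {r, s, t}

For each x ∈ X, list the open sets U ∈ τ with x ∈ U, then check whether U ∩ (A ∖ {x}) ≠ ∅ for every such U.
  x = r: opens ∋ x are {r, t, u}, {r, s, t, u}; each meets A ∖ {r}, so x IS a limit point.
  x = s: opens ∋ x are {r, s, t, u}; each meets A ∖ {s}, so x IS a limit point.
  x = t: opens ∋ x are {r, t, u}, {r, s, t, u}; each meets A ∖ {t}, so x IS a limit point.
  x = u: open {u} ∋ x has {u} ∩ (A ∖ {u}) = ∅, so x is NOT a limit point.
Collecting: A' = {r, s, t}.


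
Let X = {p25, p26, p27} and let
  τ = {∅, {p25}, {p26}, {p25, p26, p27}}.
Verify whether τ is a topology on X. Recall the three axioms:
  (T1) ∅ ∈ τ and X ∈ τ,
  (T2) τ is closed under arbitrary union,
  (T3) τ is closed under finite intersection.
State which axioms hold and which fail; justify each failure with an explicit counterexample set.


τ is NOT a topology on X.

Axiom (T1): ∅ ∈ τ? Yes; X ∈ τ? Yes.
Axiom (T2/T3): check pairwise unions and intersections of members of τ.
Counterexample for (T2): {p25} ∪ {p26} = {p25, p26} ∉ τ. Therefore τ is NOT a topology.


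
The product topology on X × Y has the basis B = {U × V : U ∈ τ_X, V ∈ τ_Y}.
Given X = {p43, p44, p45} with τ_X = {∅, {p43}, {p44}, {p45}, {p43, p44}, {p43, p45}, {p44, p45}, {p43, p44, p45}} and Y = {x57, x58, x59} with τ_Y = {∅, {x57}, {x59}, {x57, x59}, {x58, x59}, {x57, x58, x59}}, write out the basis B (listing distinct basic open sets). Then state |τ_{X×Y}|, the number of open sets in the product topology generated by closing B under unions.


Basis B = {∅ × ∅, {p43} × {x57}, {p43} × {x59}, {p44} × {x57}, {p44} × {x59}, {p45} × {x57}, {p45} × {x59}, {p43} × {x57, x59}, {p43, p44} × {x57}, {p43, p45} × {x57}, {p43} × {x58, x59}, {p43, p44} × {x59}, {p43, p45} × {x59}, {p44} × {x57, x59}, {p44, p45} × {x57}, {p44} × {x58, x59}, {p44, p45} × {x59}, {p45} × {x57, x59}, {p45} × {x58, x59}, {p43} × {x57, x58, x59}, {p43, p44, p45} × {x57}, {p43, p44, p45} × {x59}, {p44} × {x57, x58, x59}, {p45} × {x57, x58, x59}, {p43, p44} × {x57, x59}, {p43, p45} × {x57, x59}, {p43, p44} × {x58, x59}, {p43, p45} × {x58, x59}, {p44, p45} × {x57, x59}, {p44, p45} × {x58, x59}, {p43, p44} × {x57, x58, x59}, {p43, p45} × {x57, x58, x59}, {p43, p44, p45} × {x57, x59}, {p43, p44, p45} × {x58, x59}, {p44, p45} × {x57, x58, x59}, {p43, p44, p45} × {x57, x58, x59}}; |τ_{X×Y}| = 216.

Enumerate products U × V with U ∈ τ_X, V ∈ τ_Y (deduplicated):
  ∅ × ∅ = {} (∅)
  {p43} × {x57} = {(p43,x57)}
  {p43} × {x59} = {(p43,x59)}
  {p44} × {x57} = {(p44,x57)}
  {p44} × {x59} = {(p44,x59)}
  {p45} × {x57} = {(p45,x57)}
  {p45} × {x59} = {(p45,x59)}
  {p43} × {x57, x59} = {(p43,x57), (p43,x59)}
  {p43, p44} × {x57} = {(p43,x57), (p44,x57)}
  {p43, p45} × {x57} = {(p43,x57), (p45,x57)}
  {p43} × {x58, x59} = {(p43,x58), (p43,x59)}
  {p43, p44} × {x59} = {(p43,x59), (p44,x59)}
  {p43, p45} × {x59} = {(p43,x59), (p45,x59)}
  {p44} × {x57, x59} = {(p44,x57), (p44,x59)}
  {p44, p45} × {x57} = {(p44,x57), (p45,x57)}
  {p44} × {x58, x59} = {(p44,x58), (p44,x59)}
  {p44, p45} × {x59} = {(p44,x59), (p45,x59)}
  {p45} × {x57, x59} = {(p45,x57), (p45,x59)}
  {p45} × {x58, x59} = {(p45,x58), (p45,x59)}
  {p43} × {x57, x58, x59} = {(p43,x57), (p43,x58), (p43,x59)}
  {p43, p44, p45} × {x57} = {(p43,x57), (p44,x57), (p45,x57)}
  {p43, p44, p45} × {x59} = {(p43,x59), (p44,x59), (p45,x59)}
  {p44} × {x57, x58, x59} = {(p44,x57), (p44,x58), (p44,x59)}
  {p45} × {x57, x58, x59} = {(p45,x57), (p45,x58), (p45,x59)}
  {p43, p44} × {x57, x59} = {(p43,x57), (p43,x59), (p44,x57), (p44,x59)}
  {p43, p45} × {x57, x59} = {(p43,x57), (p43,x59), (p45,x57), (p45,x59)}
  {p43, p44} × {x58, x59} = {(p43,x58), (p43,x59), (p44,x58), (p44,x59)}
  {p43, p45} × {x58, x59} = {(p43,x58), (p43,x59), (p45,x58), (p45,x59)}
  {p44, p45} × {x57, x59} = {(p44,x57), (p44,x59), (p45,x57), (p45,x59)}
  {p44, p45} × {x58, x59} = {(p44,x58), (p44,x59), (p45,x58), (p45,x59)}
  {p43, p44} × {x57, x58, x59} = {(p43,x57), (p43,x58), (p43,x59), (p44,x57), (p44,x58), (p44,x59)}
  {p43, p45} × {x57, x58, x59} = {(p43,x57), (p43,x58), (p43,x59), (p45,x57), (p45,x58), (p45,x59)}
  {p43, p44, p45} × {x57, x59} = {(p43,x57), (p43,x59), (p44,x57), (p44,x59), (p45,x57), (p45,x59)}
  {p43, p44, p45} × {x58, x59} = {(p43,x58), (p43,x59), (p44,x58), (p44,x59), (p45,x58), (p45,x59)}
  {p44, p45} × {x57, x58, x59} = {(p44,x57), (p44,x58), (p44,x59), (p45,x57), (p45,x58), (p45,x59)}
  {p43, p44, p45} × {x57, x58, x59} = {(p43,x57), (p43,x58), (p43,x59), (p44,x57), (p44,x58), (p44,x59), (p45,x57), (p45,x58), (p45,x59)}
These 36 distinct sets form the basis B.
Close under arbitrary unions to get τ_{X×Y}; counting gives |τ_{X×Y}| = 216.


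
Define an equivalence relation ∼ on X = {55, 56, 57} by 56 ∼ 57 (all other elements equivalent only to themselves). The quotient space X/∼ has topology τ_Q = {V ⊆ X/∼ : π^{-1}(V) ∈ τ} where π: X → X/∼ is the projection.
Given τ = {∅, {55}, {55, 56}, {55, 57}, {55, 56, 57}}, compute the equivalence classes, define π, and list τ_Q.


X/∼ = {[55], [56=57]}; |τ_Q| = 3.

Equivalence classes: [55], [56=57].
Quotient map π: X → X/∼ sends 55 ↦ [55], 56 ↦ [56=57], 57 ↦ [56=57].
For each subset V ⊆ X/∼, compute π^{-1}(V) ⊆ X and check whether π^{-1}(V) ∈ τ. V is open in τ_Q iff π^{-1}(V) ∈ τ.
  V = {}: π^{-1}(V) = ∅ ∈ τ ✓.
  V = {[55]}: π^{-1}(V) = {55} ∈ τ ✓.
  V = {[56=57]}: π^{-1}(V) = {56, 57} ∉ τ ✗.
  V = {[55], [56=57]}: π^{-1}(V) = {55, 56, 57} ∈ τ ✓.
Open sets in the quotient: τ_Q = {{}, {[55]}, {[55], [56=57]}} (3 elements).


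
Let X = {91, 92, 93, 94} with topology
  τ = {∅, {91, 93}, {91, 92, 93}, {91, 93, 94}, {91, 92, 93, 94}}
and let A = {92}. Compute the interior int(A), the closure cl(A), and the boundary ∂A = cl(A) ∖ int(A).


int(A) = ∅, cl(A) = {92}, ∂A = {92}.

Closed sets in (X, τ) are complements of opens:
  closed(X, τ) = {∅, {92}, {94}, {92, 94}, {91, 92, 93, 94}}.
int(A) = ⋃ {U ∈ τ : U ⊆ A}. Opens contained in A: ∅.
Taking the union of these: int(A) = ∅.
cl(A) = ⋂ {C closed : A ⊆ C}. Closed sets containing A: {92}, {92, 94}, {91, 92, 93, 94}.
Intersecting these: cl(A) = {92}.
∂A = cl(A) ∖ int(A) = {92} ∖ ∅ = {92}.


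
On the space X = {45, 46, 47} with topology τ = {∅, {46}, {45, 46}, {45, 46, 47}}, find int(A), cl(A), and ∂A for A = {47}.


int(A) = ∅, cl(A) = {47}, ∂A = {47}.

Closed sets in (X, τ) are complements of opens:
  closed(X, τ) = {∅, {47}, {45, 47}, {45, 46, 47}}.
int(A) = ⋃ {U ∈ τ : U ⊆ A}. Opens contained in A: ∅.
Taking the union of these: int(A) = ∅.
cl(A) = ⋂ {C closed : A ⊆ C}. Closed sets containing A: {47}, {45, 47}, {45, 46, 47}.
Intersecting these: cl(A) = {47}.
∂A = cl(A) ∖ int(A) = {47} ∖ ∅ = {47}.


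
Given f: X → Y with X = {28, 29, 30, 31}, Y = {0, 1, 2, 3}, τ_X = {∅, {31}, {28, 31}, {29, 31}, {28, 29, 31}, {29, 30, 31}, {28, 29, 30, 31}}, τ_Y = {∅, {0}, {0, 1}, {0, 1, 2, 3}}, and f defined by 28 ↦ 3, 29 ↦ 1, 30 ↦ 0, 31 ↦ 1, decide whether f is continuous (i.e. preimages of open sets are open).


f is NOT continuous.

Compute f^{-1}(U) for each U ∈ τ_Y:
  U = ∅: f^{-1}(U) = ∅ ∈ τ_X ✓.
  U = {0}: f^{-1}(U) = {30} ∉ τ_X ✗.
  U = {0, 1}: f^{-1}(U) = {29, 30, 31} ∈ τ_X ✓.
  U = {0, 1, 2, 3}: f^{-1}(U) = {28, 29, 30, 31} ∈ τ_X ✓.
Found U = {0} with f^{-1}(U) = {30} not in τ_X. Therefore f is NOT continuous.


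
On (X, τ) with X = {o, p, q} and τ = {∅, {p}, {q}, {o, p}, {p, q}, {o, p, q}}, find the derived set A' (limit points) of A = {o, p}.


A' = {o}

For each x ∈ X, list the open sets U ∈ τ with x ∈ U, then check whether U ∩ (A ∖ {x}) ≠ ∅ for every such U.
  x = o: opens ∋ x are {o, p}, {o, p, q}; each meets A ∖ {o}, so x IS a limit point.
  x = p: open {p} ∋ x has {p} ∩ (A ∖ {p}) = ∅, so x is NOT a limit point.
  x = q: open {q} ∋ x has {q} ∩ (A ∖ {q}) = ∅, so x is NOT a limit point.
Collecting: A' = {o}.


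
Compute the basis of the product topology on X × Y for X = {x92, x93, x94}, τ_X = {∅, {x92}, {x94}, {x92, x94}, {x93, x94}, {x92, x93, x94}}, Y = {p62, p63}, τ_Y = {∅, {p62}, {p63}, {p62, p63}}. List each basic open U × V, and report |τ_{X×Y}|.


Basis B = {∅ × ∅, {x92} × {p62}, {x92} × {p63}, {x94} × {p62}, {x94} × {p63}, {x92} × {p62, p63}, {x92, x94} × {p62}, {x92, x94} × {p63}, {x93, x94} × {p62}, {x93, x94} × {p63}, {x94} × {p62, p63}, {x92, x93, x94} × {p62}, {x92, x93, x94} × {p63}, {x92, x94} × {p62, p63}, {x93, x94} × {p62, p63}, {x92, x93, x94} × {p62, p63}}; |τ_{X×Y}| = 36.

Enumerate products U × V with U ∈ τ_X, V ∈ τ_Y (deduplicated):
  ∅ × ∅ = {} (∅)
  {x92} × {p62} = {(x92,p62)}
  {x92} × {p63} = {(x92,p63)}
  {x94} × {p62} = {(x94,p62)}
  {x94} × {p63} = {(x94,p63)}
  {x92} × {p62, p63} = {(x92,p62), (x92,p63)}
  {x92, x94} × {p62} = {(x92,p62), (x94,p62)}
  {x92, x94} × {p63} = {(x92,p63), (x94,p63)}
  {x93, x94} × {p62} = {(x93,p62), (x94,p62)}
  {x93, x94} × {p63} = {(x93,p63), (x94,p63)}
  {x94} × {p62, p63} = {(x94,p62), (x94,p63)}
  {x92, x93, x94} × {p62} = {(x92,p62), (x93,p62), (x94,p62)}
  {x92, x93, x94} × {p63} = {(x92,p63), (x93,p63), (x94,p63)}
  {x92, x94} × {p62, p63} = {(x92,p62), (x92,p63), (x94,p62), (x94,p63)}
  {x93, x94} × {p62, p63} = {(x93,p62), (x93,p63), (x94,p62), (x94,p63)}
  {x92, x93, x94} × {p62, p63} = {(x92,p62), (x92,p63), (x93,p62), (x93,p63), (x94,p62), (x94,p63)}
These 16 distinct sets form the basis B.
Close under arbitrary unions to get τ_{X×Y}; counting gives |τ_{X×Y}| = 36.


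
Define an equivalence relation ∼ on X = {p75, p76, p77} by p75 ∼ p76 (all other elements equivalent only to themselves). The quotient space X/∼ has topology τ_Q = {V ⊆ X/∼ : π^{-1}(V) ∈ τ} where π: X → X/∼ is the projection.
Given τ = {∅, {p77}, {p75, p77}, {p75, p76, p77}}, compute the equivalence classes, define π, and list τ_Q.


X/∼ = {[p75=p76], [p77]}; |τ_Q| = 3.

Equivalence classes: [p75=p76], [p77].
Quotient map π: X → X/∼ sends p75 ↦ [p75=p76], p76 ↦ [p75=p76], p77 ↦ [p77].
For each subset V ⊆ X/∼, compute π^{-1}(V) ⊆ X and check whether π^{-1}(V) ∈ τ. V is open in τ_Q iff π^{-1}(V) ∈ τ.
  V = {}: π^{-1}(V) = ∅ ∈ τ ✓.
  V = {[p75=p76]}: π^{-1}(V) = {p75, p76} ∉ τ ✗.
  V = {[p77]}: π^{-1}(V) = {p77} ∈ τ ✓.
  V = {[p75=p76], [p77]}: π^{-1}(V) = {p75, p76, p77} ∈ τ ✓.
Open sets in the quotient: τ_Q = {{}, {[p77]}, {[p75=p76], [p77]}} (3 elements).


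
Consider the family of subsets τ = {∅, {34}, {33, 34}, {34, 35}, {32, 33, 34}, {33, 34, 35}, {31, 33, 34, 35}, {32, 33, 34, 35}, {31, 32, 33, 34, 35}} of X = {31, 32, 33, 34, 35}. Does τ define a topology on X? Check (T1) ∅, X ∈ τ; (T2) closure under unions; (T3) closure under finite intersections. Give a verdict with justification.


τ IS a topology on X.

Axiom (T1): ∅ ∈ τ? Yes; X ∈ τ? Yes.
Axiom (T2/T3): check pairwise unions and intersections of members of τ.
All pairwise intersections and unions checked — each lies in τ. Therefore τ satisfies (T1), (T2), (T3): it IS a topology on X.


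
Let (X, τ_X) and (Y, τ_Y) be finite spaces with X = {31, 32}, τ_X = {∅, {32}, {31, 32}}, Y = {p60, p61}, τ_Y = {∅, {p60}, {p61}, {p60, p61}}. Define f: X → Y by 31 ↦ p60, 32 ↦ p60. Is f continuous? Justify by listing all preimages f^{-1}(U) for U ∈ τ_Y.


f IS continuous.

Compute f^{-1}(U) for each U ∈ τ_Y:
  U = ∅: f^{-1}(U) = ∅ ∈ τ_X ✓.
  U = {p60}: f^{-1}(U) = {31, 32} ∈ τ_X ✓.
  U = {p61}: f^{-1}(U) = ∅ ∈ τ_X ✓.
  U = {p60, p61}: f^{-1}(U) = {31, 32} ∈ τ_X ✓.
Every preimage lies in τ_X, so f IS continuous.


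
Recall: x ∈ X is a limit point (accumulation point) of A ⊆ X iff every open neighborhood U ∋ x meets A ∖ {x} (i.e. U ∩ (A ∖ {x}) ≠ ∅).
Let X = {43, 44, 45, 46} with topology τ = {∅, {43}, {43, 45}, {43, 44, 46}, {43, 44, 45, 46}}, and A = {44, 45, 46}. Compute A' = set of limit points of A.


A' = {44, 46}

For each x ∈ X, list the open sets U ∈ τ with x ∈ U, then check whether U ∩ (A ∖ {x}) ≠ ∅ for every such U.
  x = 43: open {43} ∋ x has {43} ∩ (A ∖ {43}) = ∅, so x is NOT a limit point.
  x = 44: opens ∋ x are {43, 44, 46}, {43, 44, 45, 46}; each meets A ∖ {44}, so x IS a limit point.
  x = 45: open {43, 45} ∋ x has {43, 45} ∩ (A ∖ {45}) = ∅, so x is NOT a limit point.
  x = 46: opens ∋ x are {43, 44, 46}, {43, 44, 45, 46}; each meets A ∖ {46}, so x IS a limit point.
Collecting: A' = {44, 46}.


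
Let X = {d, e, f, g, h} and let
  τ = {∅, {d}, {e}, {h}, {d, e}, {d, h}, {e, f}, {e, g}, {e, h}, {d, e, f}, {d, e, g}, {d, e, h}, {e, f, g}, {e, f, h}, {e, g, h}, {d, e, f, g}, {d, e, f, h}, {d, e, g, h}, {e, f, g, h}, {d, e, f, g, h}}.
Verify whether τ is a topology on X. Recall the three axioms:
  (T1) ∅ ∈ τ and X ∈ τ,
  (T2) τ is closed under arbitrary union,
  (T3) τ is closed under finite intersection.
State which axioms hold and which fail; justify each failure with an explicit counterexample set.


τ IS a topology on X.

Axiom (T1): ∅ ∈ τ? Yes; X ∈ τ? Yes.
Axiom (T2/T3): check pairwise unions and intersections of members of τ.
All pairwise intersections and unions checked — each lies in τ. Therefore τ satisfies (T1), (T2), (T3): it IS a topology on X.


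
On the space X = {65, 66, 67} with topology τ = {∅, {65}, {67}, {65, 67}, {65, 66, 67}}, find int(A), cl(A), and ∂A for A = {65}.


int(A) = {65}, cl(A) = {65, 66}, ∂A = {66}.

Closed sets in (X, τ) are complements of opens:
  closed(X, τ) = {∅, {66}, {65, 66}, {66, 67}, {65, 66, 67}}.
int(A) = ⋃ {U ∈ τ : U ⊆ A}. Opens contained in A: ∅, {65}.
Taking the union of these: int(A) = {65}.
cl(A) = ⋂ {C closed : A ⊆ C}. Closed sets containing A: {65, 66}, {65, 66, 67}.
Intersecting these: cl(A) = {65, 66}.
∂A = cl(A) ∖ int(A) = {65, 66} ∖ {65} = {66}.


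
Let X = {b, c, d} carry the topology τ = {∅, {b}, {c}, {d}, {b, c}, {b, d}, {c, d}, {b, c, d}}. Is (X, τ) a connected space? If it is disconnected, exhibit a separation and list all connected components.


(X, τ) is disconnected; components = [{b}, {c}, {d}].

Find clopen sets (U ∈ τ with X ∖ U ∈ τ):
  U = ∅, X ∖ U = {b, c, d} — both open, so U is clopen.
  U = {b}, X ∖ U = {c, d} — both open, so U is clopen.
  U = {c}, X ∖ U = {b, d} — both open, so U is clopen.
  U = {d}, X ∖ U = {b, c} — both open, so U is clopen.
  U = {b, c}, X ∖ U = {d} — both open, so U is clopen.
  U = {b, d}, X ∖ U = {c} — both open, so U is clopen.
  U = {c, d}, X ∖ U = {b} — both open, so U is clopen.
  U = {b, c, d}, X ∖ U = ∅ — both open, so U is clopen.
Nontrivial clopen(s) exist: e.g. {c}. So (X, τ) is disconnected.
Compute connected components by grouping points that agree on all clopens:
  component: {b}
  component: {c}
  component: {d}


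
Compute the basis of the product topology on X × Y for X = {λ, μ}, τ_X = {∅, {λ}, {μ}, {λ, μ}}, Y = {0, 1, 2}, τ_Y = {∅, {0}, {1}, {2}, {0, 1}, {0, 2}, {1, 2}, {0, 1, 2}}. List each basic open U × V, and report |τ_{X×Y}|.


Basis B = {∅ × ∅, {λ} × {0}, {λ} × {1}, {λ} × {2}, {μ} × {0}, {μ} × {1}, {μ} × {2}, {λ} × {0, 1}, {λ} × {0, 2}, {λ, μ} × {0}, {λ} × {1, 2}, {λ, μ} × {1}, {λ, μ} × {2}, {μ} × {0, 1}, {μ} × {0, 2}, {μ} × {1, 2}, {λ} × {0, 1, 2}, {μ} × {0, 1, 2}, {λ, μ} × {0, 1}, {λ, μ} × {0, 2}, {λ, μ} × {1, 2}, {λ, μ} × {0, 1, 2}}; |τ_{X×Y}| = 64.

Enumerate products U × V with U ∈ τ_X, V ∈ τ_Y (deduplicated):
  ∅ × ∅ = {} (∅)
  {λ} × {0} = {(λ,0)}
  {λ} × {1} = {(λ,1)}
  {λ} × {2} = {(λ,2)}
  {μ} × {0} = {(μ,0)}
  {μ} × {1} = {(μ,1)}
  {μ} × {2} = {(μ,2)}
  {λ} × {0, 1} = {(λ,0), (λ,1)}
  {λ} × {0, 2} = {(λ,0), (λ,2)}
  {λ, μ} × {0} = {(λ,0), (μ,0)}
  {λ} × {1, 2} = {(λ,1), (λ,2)}
  {λ, μ} × {1} = {(λ,1), (μ,1)}
  {λ, μ} × {2} = {(λ,2), (μ,2)}
  {μ} × {0, 1} = {(μ,0), (μ,1)}
  {μ} × {0, 2} = {(μ,0), (μ,2)}
  {μ} × {1, 2} = {(μ,1), (μ,2)}
  {λ} × {0, 1, 2} = {(λ,0), (λ,1), (λ,2)}
  {μ} × {0, 1, 2} = {(μ,0), (μ,1), (μ,2)}
  {λ, μ} × {0, 1} = {(λ,0), (λ,1), (μ,0), (μ,1)}
  {λ, μ} × {0, 2} = {(λ,0), (λ,2), (μ,0), (μ,2)}
  {λ, μ} × {1, 2} = {(λ,1), (λ,2), (μ,1), (μ,2)}
  {λ, μ} × {0, 1, 2} = {(λ,0), (λ,1), (λ,2), (μ,0), (μ,1), (μ,2)}
These 22 distinct sets form the basis B.
Close under arbitrary unions to get τ_{X×Y}; counting gives |τ_{X×Y}| = 64.


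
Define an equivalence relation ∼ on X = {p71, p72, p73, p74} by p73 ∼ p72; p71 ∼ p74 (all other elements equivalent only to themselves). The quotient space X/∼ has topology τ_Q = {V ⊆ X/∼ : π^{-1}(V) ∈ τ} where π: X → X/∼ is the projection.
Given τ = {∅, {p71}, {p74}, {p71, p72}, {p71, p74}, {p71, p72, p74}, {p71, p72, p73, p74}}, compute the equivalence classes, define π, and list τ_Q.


X/∼ = {[p71=p74], [p72=p73]}; |τ_Q| = 3.

Equivalence classes: [p71=p74], [p72=p73].
Quotient map π: X → X/∼ sends p71 ↦ [p71=p74], p72 ↦ [p72=p73], p73 ↦ [p72=p73], p74 ↦ [p71=p74].
For each subset V ⊆ X/∼, compute π^{-1}(V) ⊆ X and check whether π^{-1}(V) ∈ τ. V is open in τ_Q iff π^{-1}(V) ∈ τ.
  V = {}: π^{-1}(V) = ∅ ∈ τ ✓.
  V = {[p71=p74]}: π^{-1}(V) = {p71, p74} ∈ τ ✓.
  V = {[p72=p73]}: π^{-1}(V) = {p72, p73} ∉ τ ✗.
  V = {[p71=p74], [p72=p73]}: π^{-1}(V) = {p71, p72, p73, p74} ∈ τ ✓.
Open sets in the quotient: τ_Q = {{}, {[p71=p74]}, {[p71=p74], [p72=p73]}} (3 elements).


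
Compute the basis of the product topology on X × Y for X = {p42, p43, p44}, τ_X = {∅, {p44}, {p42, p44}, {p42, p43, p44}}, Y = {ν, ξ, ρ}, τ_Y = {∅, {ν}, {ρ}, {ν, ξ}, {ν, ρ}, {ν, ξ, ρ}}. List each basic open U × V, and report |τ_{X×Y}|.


Basis B = {∅ × ∅, {p44} × {ν}, {p44} × {ρ}, {p42, p44} × {ν}, {p42, p44} × {ρ}, {p44} × {ν, ξ}, {p44} × {ν, ρ}, {p42, p43, p44} × {ν}, {p42, p43, p44} × {ρ}, {p44} × {ν, ξ, ρ}, {p42, p44} × {ν, ξ}, {p42, p44} × {ν, ρ}, {p42, p44} × {ν, ξ, ρ}, {p42, p43, p44} × {ν, ξ}, {p42, p43, p44} × {ν, ρ}, {p42, p43, p44} × {ν, ξ, ρ}}; |τ_{X×Y}| = 40.

Enumerate products U × V with U ∈ τ_X, V ∈ τ_Y (deduplicated):
  ∅ × ∅ = {} (∅)
  {p44} × {ν} = {(p44,ν)}
  {p44} × {ρ} = {(p44,ρ)}
  {p42, p44} × {ν} = {(p42,ν), (p44,ν)}
  {p42, p44} × {ρ} = {(p42,ρ), (p44,ρ)}
  {p44} × {ν, ξ} = {(p44,ν), (p44,ξ)}
  {p44} × {ν, ρ} = {(p44,ν), (p44,ρ)}
  {p42, p43, p44} × {ν} = {(p42,ν), (p43,ν), (p44,ν)}
  {p42, p43, p44} × {ρ} = {(p42,ρ), (p43,ρ), (p44,ρ)}
  {p44} × {ν, ξ, ρ} = {(p44,ν), (p44,ξ), (p44,ρ)}
  {p42, p44} × {ν, ξ} = {(p42,ν), (p42,ξ), (p44,ν), (p44,ξ)}
  {p42, p44} × {ν, ρ} = {(p42,ν), (p42,ρ), (p44,ν), (p44,ρ)}
  {p42, p44} × {ν, ξ, ρ} = {(p42,ν), (p42,ξ), (p42,ρ), (p44,ν), (p44,ξ), (p44,ρ)}
  {p42, p43, p44} × {ν, ξ} = {(p42,ν), (p42,ξ), (p43,ν), (p43,ξ), (p44,ν), (p44,ξ)}
  {p42, p43, p44} × {ν, ρ} = {(p42,ν), (p42,ρ), (p43,ν), (p43,ρ), (p44,ν), (p44,ρ)}
  {p42, p43, p44} × {ν, ξ, ρ} = {(p42,ν), (p42,ξ), (p42,ρ), (p43,ν), (p43,ξ), (p43,ρ), (p44,ν), (p44,ξ), (p44,ρ)}
These 16 distinct sets form the basis B.
Close under arbitrary unions to get τ_{X×Y}; counting gives |τ_{X×Y}| = 40.


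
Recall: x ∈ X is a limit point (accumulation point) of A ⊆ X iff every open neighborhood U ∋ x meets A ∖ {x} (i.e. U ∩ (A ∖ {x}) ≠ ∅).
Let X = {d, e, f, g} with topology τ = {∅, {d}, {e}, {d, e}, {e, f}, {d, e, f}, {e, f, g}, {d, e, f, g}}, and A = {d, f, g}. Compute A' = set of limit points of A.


A' = {g}

For each x ∈ X, list the open sets U ∈ τ with x ∈ U, then check whether U ∩ (A ∖ {x}) ≠ ∅ for every such U.
  x = d: open {d} ∋ x has {d} ∩ (A ∖ {d}) = ∅, so x is NOT a limit point.
  x = e: open {e} ∋ x has {e} ∩ (A ∖ {e}) = ∅, so x is NOT a limit point.
  x = f: open {e, f} ∋ x has {e, f} ∩ (A ∖ {f}) = ∅, so x is NOT a limit point.
  x = g: opens ∋ x are {e, f, g}, {d, e, f, g}; each meets A ∖ {g}, so x IS a limit point.
Collecting: A' = {g}.


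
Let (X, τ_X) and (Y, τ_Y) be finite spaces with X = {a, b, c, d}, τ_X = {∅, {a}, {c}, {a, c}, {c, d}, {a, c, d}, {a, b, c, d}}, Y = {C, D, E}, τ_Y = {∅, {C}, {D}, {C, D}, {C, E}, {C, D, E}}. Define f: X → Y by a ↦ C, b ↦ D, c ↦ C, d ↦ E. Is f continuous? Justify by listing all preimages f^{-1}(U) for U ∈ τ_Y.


f is NOT continuous.

Compute f^{-1}(U) for each U ∈ τ_Y:
  U = ∅: f^{-1}(U) = ∅ ∈ τ_X ✓.
  U = {C}: f^{-1}(U) = {a, c} ∈ τ_X ✓.
  U = {D}: f^{-1}(U) = {b} ∉ τ_X ✗.
  U = {C, D}: f^{-1}(U) = {a, b, c} ∉ τ_X ✗.
  U = {C, E}: f^{-1}(U) = {a, c, d} ∈ τ_X ✓.
  U = {C, D, E}: f^{-1}(U) = {a, b, c, d} ∈ τ_X ✓.
Found U = {D} with f^{-1}(U) = {b} not in τ_X. Therefore f is NOT continuous.


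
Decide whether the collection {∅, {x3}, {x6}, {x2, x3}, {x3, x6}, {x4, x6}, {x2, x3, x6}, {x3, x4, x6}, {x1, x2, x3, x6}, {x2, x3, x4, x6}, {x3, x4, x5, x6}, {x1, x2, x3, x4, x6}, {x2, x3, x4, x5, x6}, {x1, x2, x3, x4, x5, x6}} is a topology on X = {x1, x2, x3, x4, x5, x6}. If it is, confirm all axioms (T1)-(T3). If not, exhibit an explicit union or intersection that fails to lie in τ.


τ IS a topology on X.

Axiom (T1): ∅ ∈ τ? Yes; X ∈ τ? Yes.
Axiom (T2/T3): check pairwise unions and intersections of members of τ.
All pairwise intersections and unions checked — each lies in τ. Therefore τ satisfies (T1), (T2), (T3): it IS a topology on X.


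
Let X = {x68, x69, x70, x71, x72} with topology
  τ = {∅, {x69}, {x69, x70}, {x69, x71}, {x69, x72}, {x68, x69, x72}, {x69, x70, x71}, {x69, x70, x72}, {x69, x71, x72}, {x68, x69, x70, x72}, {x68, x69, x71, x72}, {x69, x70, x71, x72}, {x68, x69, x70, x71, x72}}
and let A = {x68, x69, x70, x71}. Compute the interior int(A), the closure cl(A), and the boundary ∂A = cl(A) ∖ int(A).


int(A) = {x69, x70, x71}, cl(A) = {x68, x69, x70, x71, x72}, ∂A = {x68, x72}.

Closed sets in (X, τ) are complements of opens:
  closed(X, τ) = {∅, {x68}, {x70}, {x71}, {x68, x70}, {x68, x71}, {x68, x72}, {x70, x71}, {x68, x70, x71}, {x68, x70, x72}, {x68, x71, x72}, {x68, x70, x71, x72}, {x68, x69, x70, x71, x72}}.
int(A) = ⋃ {U ∈ τ : U ⊆ A}. Opens contained in A: ∅, {x69}, {x69, x70}, {x69, x71}, {x69, x70, x71}.
Taking the union of these: int(A) = {x69, x70, x71}.
cl(A) = ⋂ {C closed : A ⊆ C}. Closed sets containing A: {x68, x69, x70, x71, x72}.
Intersecting these: cl(A) = {x68, x69, x70, x71, x72}.
∂A = cl(A) ∖ int(A) = {x68, x69, x70, x71, x72} ∖ {x69, x70, x71} = {x68, x72}.
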